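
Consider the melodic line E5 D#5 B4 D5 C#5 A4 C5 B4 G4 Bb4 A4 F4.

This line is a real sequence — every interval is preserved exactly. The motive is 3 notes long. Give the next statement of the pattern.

With a 3-note motive the entries are E5, D5, C5, Bb4, each down a 2nd from the previous.
Statement 5 starts on Ab4 and keeps the same exact contour: Ab4 G4 Eb4.

Ab4 G4 Eb4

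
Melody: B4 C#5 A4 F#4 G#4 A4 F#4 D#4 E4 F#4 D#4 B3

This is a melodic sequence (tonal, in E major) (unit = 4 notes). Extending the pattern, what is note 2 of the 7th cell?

Grouping in 4s, the 2nd note of each cell is C#5, A4, F#4.
Each moves down a 3rd. Continuing: D#4 → B3 → G#3 → E3.

E3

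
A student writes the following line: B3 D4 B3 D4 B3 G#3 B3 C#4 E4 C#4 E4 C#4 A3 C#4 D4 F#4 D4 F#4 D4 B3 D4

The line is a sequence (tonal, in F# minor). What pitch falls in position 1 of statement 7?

A4

With 7-note cells, note 1 of each statement runs B3, C#4, D4.
Extending up a 2nd: E4 → F#4 → G#4 → A4.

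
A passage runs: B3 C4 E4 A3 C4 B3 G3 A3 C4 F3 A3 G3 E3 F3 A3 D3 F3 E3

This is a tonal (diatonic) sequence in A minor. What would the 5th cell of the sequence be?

A2 B2 D3 G2 B2 A2

Taking 6-note groups, the heads are B3, G3, E3: the pattern moves down a 3rd.
Extending down a 3rd: C3 → A2.
So cell 5 is A2 B2 D3 G2 B2 A2.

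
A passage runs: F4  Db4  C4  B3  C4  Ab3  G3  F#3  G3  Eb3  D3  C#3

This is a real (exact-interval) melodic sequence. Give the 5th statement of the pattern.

Unit = 4 notes; the statements start on F4, C4, G3, moving down a 4th each time.
Extending down a 4th: D3 → A2.
So cell 5 is A2 F2 E2 D#2.

A2 F2 E2 D#2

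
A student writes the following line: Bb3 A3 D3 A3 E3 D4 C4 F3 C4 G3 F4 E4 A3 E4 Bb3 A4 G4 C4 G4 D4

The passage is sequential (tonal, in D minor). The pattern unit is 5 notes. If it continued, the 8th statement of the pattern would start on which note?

Unit = 5 notes; the statements start on Bb3, D4, F4, A4, moving up a 3rd each time.
Continuing: C5 → E5 → G5 → Bb5. Statement 8 starts on Bb5.

Bb5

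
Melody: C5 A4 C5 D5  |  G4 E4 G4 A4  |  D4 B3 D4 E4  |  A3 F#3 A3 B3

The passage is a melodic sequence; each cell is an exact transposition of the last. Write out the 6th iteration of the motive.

With a 4-note motive the entries are C5, G4, D4, A3, each down a 4th from the previous.
Carrying on: E3 → B2.
So cell 6 is B2 G#2 B2 C#3.

B2 G#2 B2 C#3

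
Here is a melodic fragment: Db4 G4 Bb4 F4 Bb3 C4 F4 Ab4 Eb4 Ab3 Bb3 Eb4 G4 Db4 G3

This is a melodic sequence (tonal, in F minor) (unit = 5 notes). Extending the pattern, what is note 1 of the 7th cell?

Grouping in 5s, the 1st note of each cell is Db4, C4, Bb3.
Extending down a 2nd: Ab3 → G3 → F3 → Eb3.

Eb3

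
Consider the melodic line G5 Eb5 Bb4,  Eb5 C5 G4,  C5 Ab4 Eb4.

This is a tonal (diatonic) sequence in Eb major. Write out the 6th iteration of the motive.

With a 3-note motive the entries are G5, Eb5, C5, each down a 3rd from the previous.
Carrying on: Ab4 → F4 → D4.
Statement 6 starts on D4 and keeps the same diatonic contour: D4 Bb3 F3.

D4 Bb3 F3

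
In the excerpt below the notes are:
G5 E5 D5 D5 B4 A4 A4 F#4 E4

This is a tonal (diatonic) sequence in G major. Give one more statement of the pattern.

The 3-note cells begin on G5, D5, A4 — each down a 4th from the last.
Statement 4 starts on E4 and keeps the same diatonic contour: E4 C4 B3.

E4 C4 B3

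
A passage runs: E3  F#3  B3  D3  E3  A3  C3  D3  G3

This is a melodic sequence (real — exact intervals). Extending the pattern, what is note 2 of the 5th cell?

Grouping in 3s, the 2nd note of each cell is F#3, E3, D3.
Carrying that down a 2nd forward: C3 → Bb2.

Bb2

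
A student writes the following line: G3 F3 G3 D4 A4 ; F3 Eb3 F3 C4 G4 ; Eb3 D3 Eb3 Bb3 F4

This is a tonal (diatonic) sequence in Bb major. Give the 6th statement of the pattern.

Bb2 A2 Bb2 F3 C4

Unit = 5 notes; the statements start on G3, F3, Eb3, moving down a 2nd each time.
Carrying on: D3 → C3 → Bb2.
Statement 6 starts on Bb2 and keeps the same diatonic contour: Bb2 A2 Bb2 F3 C4.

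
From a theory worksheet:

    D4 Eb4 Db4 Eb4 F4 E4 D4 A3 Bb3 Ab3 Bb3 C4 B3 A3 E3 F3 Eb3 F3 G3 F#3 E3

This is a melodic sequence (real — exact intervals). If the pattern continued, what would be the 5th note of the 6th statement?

The unit is 7 notes. Position-5 pitches of the 3 shown cells: F4, C4, G3.
Carrying that down a 4th forward: D3 → A2 → E2.

E2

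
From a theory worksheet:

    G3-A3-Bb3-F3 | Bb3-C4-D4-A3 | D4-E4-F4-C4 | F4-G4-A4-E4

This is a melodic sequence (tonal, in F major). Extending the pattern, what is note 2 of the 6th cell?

D5

Grouping in 4s, the 2nd note of each cell is A3, C4, E4, G4.
Extending up a 3rd: Bb4 → D5.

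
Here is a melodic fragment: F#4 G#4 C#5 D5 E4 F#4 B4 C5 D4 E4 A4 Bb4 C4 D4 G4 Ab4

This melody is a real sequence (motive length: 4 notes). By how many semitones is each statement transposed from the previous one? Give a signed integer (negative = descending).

-2

With a 4-note motive the entries are F#4, E4, D4, C4, each down a 2nd from the previous.
Counting half-steps from F#4 to E4: -2.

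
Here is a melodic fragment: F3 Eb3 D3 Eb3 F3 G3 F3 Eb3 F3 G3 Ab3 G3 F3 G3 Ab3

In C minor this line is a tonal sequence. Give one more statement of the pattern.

Taking 5-note groups, the heads are F3, G3, Ab3: the pattern moves up a 2nd.
So cell 4 is Bb3 Ab3 G3 Ab3 Bb3.

Bb3 Ab3 G3 Ab3 Bb3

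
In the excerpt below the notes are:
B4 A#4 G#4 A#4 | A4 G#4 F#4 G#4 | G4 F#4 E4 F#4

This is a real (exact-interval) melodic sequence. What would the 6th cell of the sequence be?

The 4-note cells begin on B4, A4, G4 — each down a 2nd from the last.
Extending down a 2nd: F4 → Eb4 → Db4.
From Db4 the exact shape gives Db4 C4 Bb3 C4.

Db4 C4 Bb3 C4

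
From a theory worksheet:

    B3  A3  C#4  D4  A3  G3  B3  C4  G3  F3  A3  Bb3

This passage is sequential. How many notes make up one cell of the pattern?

4

There are 12 notes; a 4-note unit gives 3 cells:
B3 A3 C#4 D4 | A3 G3 B3 C4 | G3 F3 A3 Bb3
That's a consistent down a 2nd shift per cell, and no other grouping gives one.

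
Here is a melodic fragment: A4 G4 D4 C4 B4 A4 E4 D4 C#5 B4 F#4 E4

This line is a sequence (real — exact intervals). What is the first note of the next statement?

Taking 4-note groups, the heads are A4, B4, C#5: the pattern moves up a 2nd.
One more step up a 2nd gives D#5.

D#5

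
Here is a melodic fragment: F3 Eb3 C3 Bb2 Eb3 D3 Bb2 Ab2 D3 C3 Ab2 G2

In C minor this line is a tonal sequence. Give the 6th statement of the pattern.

Ab2 G2 Eb2 D2

Taking 4-note groups, the heads are F3, Eb3, D3: the pattern moves down a 2nd.
Carrying on: C3 → Bb2 → Ab2.
So cell 6 is Ab2 G2 Eb2 D2.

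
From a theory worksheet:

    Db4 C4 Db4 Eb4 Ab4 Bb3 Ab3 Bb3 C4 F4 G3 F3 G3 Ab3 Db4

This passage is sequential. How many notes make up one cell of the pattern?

Try groups of 5 (3 cells in 15 notes):
Db4 C4 Db4 Eb4 Ab4 | Bb3 Ab3 Bb3 C4 F4 | G3 F3 G3 Ab3 Db4
Every group is a transposition down a 3rd of the one before; no shorter unit works.

5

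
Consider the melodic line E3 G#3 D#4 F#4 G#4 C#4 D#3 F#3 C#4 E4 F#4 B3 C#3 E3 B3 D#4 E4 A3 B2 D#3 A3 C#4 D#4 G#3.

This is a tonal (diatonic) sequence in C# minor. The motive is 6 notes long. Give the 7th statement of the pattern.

F#2 A2 E3 G#3 A3 D#3

With a 6-note motive the entries are E3, D#3, C#3, B2, each down a 2nd from the previous.
Extending down a 2nd: A2 → G#2 → F#2.
Statement 7 starts on F#2 and keeps the same diatonic contour: F#2 A2 E3 G#3 A3 D#3.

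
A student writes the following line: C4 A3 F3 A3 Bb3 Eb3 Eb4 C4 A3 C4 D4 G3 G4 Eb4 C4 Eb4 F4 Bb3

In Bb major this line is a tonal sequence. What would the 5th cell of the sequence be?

D5 Bb4 G4 Bb4 C5 F4

The 6-note cells begin on C4, Eb4, G4 — each up a 3rd from the last.
Extending up a 3rd: Bb4 → D5.
Statement 5 starts on D5 and keeps the same diatonic contour: D5 Bb4 G4 Bb4 C5 F4.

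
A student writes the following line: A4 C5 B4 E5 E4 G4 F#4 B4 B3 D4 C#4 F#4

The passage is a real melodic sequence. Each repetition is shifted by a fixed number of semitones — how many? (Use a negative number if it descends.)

The 4-note cells begin on A4, E4, B3 — each down a 4th from the last.
Counting half-steps from A4 to E4: -5.

-5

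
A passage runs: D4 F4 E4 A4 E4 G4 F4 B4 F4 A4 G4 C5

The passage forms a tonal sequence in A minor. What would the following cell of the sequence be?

With a 4-note motive the entries are D4, E4, F4, each up a 2nd from the previous.
So cell 4 is G4 B4 A4 D5.

G4 B4 A4 D5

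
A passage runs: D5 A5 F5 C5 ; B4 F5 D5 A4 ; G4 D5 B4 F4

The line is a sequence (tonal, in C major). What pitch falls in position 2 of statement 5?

G4

With 4-note cells, note 2 of each statement runs A5, F5, D5.
Each moves down a 3rd. Continuing: B4 → G4.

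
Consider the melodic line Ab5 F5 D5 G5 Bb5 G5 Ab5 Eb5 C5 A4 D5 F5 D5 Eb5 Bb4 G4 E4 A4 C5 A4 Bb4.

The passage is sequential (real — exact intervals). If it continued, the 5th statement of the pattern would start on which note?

C4

With a 7-note motive the entries are Ab5, Eb5, Bb4, each down a 4th from the previous.
Extending the heads down a 4th: F4 → C4.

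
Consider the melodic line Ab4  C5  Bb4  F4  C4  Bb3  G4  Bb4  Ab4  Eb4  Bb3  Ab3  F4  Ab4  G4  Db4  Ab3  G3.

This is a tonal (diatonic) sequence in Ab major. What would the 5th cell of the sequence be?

Taking 6-note groups, the heads are Ab4, G4, F4: the pattern moves down a 2nd.
Continuing the starts: Eb4 → Db4.
So cell 5 is Db4 F4 Eb4 Bb3 F3 Eb3.

Db4 F4 Eb4 Bb3 F3 Eb3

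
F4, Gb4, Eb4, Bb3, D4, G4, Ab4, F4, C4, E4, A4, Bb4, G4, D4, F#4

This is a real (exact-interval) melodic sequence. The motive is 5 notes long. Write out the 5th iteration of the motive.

Taking 5-note groups, the heads are F4, G4, A4: the pattern moves up a 2nd.
Extending up a 2nd: B4 → C#5.
So cell 5 is C#5 D5 B4 F#4 A#4.

C#5 D5 B4 F#4 A#4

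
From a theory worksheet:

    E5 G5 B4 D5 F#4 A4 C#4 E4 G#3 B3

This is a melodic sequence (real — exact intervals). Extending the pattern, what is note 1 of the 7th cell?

The unit is 2 notes. Position-1 pitches of the 5 shown cells: E5, B4, F#4, C#4, G#3.
Each moves down a 4th. Continuing: D#3 → A#2.

A#2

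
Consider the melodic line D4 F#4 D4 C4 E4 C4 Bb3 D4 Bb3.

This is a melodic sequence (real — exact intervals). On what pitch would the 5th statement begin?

Gb3

With a 3-note motive the entries are D4, C4, Bb3, each down a 2nd from the previous.
Continuing: Ab3 → Gb3. Statement 5 starts on Gb3.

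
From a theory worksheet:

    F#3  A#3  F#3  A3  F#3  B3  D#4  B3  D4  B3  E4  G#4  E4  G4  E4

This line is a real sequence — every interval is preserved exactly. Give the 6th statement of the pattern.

G5 B5 G5 Bb5 G5

The 5-note cells begin on F#3, B3, E4 — each up a 4th from the last.
Extending up a 4th: A4 → D5 → G5.
From G5 the exact shape gives G5 B5 G5 Bb5 G5.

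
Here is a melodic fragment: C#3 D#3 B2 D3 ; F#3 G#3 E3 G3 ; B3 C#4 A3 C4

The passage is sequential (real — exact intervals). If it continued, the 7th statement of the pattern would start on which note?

G5

Unit = 4 notes; the statements start on C#3, F#3, B3, moving up a 4th each time.
Extending the heads up a 4th: E4 → A4 → D5 → G5.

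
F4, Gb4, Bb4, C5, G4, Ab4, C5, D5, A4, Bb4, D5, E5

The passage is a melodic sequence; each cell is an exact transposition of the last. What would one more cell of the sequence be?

B4 C5 E5 F#5

Unit = 4 notes; the statements start on F4, G4, A4, moving up a 2nd each time.
So cell 4 is B4 C5 E5 F#5.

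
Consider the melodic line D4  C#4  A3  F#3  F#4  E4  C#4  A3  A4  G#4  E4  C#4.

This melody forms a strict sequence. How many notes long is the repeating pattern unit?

4

Try groups of 4 (3 cells in 12 notes):
D4 C#4 A3 F#3 | F#4 E4 C#4 A3 | A4 G#4 E4 C#4
Every group is a transposition up a 3rd of the one before; no shorter unit works.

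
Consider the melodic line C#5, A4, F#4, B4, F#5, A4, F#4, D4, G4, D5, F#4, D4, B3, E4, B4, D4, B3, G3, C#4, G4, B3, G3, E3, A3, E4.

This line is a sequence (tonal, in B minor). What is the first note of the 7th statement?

E3

The 5-note cells begin on C#5, A4, F#4, D4, B3 — each down a 3rd from the last.
Extending the heads down a 3rd: G3 → E3.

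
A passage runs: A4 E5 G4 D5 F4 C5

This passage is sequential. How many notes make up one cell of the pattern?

2

Try groups of 2 (3 cells in 6 notes):
A4 E5 | G4 D5 | F4 C5
Every group is a transposition down a 2nd of the one before; no shorter unit works.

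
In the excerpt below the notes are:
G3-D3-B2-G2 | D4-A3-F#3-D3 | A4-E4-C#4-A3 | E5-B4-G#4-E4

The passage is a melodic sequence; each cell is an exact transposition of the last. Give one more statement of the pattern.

Unit = 4 notes; the statements start on G3, D4, A4, E5, moving up a 5th each time.
Statement 5 starts on B5 and keeps the same exact contour: B5 F#5 D#5 B4.

B5 F#5 D#5 B4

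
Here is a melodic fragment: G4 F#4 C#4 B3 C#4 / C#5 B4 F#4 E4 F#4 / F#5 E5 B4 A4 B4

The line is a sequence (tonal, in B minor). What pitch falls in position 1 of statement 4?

B5

Grouping in 5s, the 1st note of each cell is G4, C#5, F#5.
Each moves up a 4th; the next is B5.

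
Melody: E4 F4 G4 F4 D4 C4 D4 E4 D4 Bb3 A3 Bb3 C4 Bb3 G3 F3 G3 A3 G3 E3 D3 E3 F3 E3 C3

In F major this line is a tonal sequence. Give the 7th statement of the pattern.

G2 A2 Bb2 A2 F2

Unit = 5 notes; the statements start on E4, C4, A3, F3, D3, moving down a 3rd each time.
Continuing the starts: Bb2 → G2.
From G2 the diatonic shape gives G2 A2 Bb2 A2 F2.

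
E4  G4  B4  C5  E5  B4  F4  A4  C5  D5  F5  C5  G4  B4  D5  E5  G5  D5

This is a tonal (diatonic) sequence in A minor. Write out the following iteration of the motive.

A4 C5 E5 F5 A5 E5

With a 6-note motive the entries are E4, F4, G4, each up a 2nd from the previous.
Statement 4 starts on A4 and keeps the same diatonic contour: A4 C5 E5 F5 A5 E5.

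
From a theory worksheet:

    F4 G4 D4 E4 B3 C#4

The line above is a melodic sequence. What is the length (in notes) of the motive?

2

There are 6 notes; a 2-note unit gives 3 cells:
F4 G4 | D4 E4 | B3 C#4
Every group is a transposition down a 3rd of the one before; no shorter unit works.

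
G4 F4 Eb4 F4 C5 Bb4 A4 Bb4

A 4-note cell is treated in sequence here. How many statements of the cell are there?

8 notes in groups of 4 gives 8/4 = 2 statements.
Starts: G4, C5 — each up a 4th.

2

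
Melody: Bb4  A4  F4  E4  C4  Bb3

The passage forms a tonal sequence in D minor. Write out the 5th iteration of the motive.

D3 C3

Taking 2-note groups, the heads are Bb4, F4, C4: the pattern moves down a 4th.
Extending down a 4th: G3 → D3.
Statement 5 starts on D3 and keeps the same diatonic contour: D3 C3.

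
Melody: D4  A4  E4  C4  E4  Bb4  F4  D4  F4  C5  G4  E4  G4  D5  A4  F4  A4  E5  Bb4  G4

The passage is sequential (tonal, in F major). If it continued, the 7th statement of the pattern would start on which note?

C5

Taking 4-note groups, the heads are D4, E4, F4, G4, A4: the pattern moves up a 2nd.
Continuing: Bb4 → C5. Statement 7 starts on C5.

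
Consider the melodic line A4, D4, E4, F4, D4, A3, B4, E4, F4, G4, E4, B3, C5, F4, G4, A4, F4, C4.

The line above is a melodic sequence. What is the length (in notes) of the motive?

6

Try groups of 6 (3 cells in 18 notes):
A4 D4 E4 F4 D4 A3 | B4 E4 F4 G4 E4 B3 | C5 F4 G4 A4 F4 C4
Every group is a transposition up a 2nd of the one before; no shorter unit works.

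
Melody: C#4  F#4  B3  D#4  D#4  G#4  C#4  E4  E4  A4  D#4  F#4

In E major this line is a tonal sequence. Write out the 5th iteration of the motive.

The 4-note cells begin on C#4, D#4, E4 — each up a 2nd from the last.
Extending up a 2nd: F#4 → G#4.
Statement 5 starts on G#4 and keeps the same diatonic contour: G#4 C#5 F#4 A4.

G#4 C#5 F#4 A4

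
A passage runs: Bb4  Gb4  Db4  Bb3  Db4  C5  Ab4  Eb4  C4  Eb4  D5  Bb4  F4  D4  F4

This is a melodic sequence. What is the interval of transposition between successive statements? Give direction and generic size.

up a 2nd

With a 5-note motive the entries are Bb4, C5, D5, each up a 2nd from the previous.
From Bb4 to C5: up a 2nd.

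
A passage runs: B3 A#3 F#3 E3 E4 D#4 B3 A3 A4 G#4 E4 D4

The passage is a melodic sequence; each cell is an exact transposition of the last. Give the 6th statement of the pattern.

The 4-note cells begin on B3, E4, A4 — each up a 4th from the last.
Extending up a 4th: D5 → G5 → C6.
So cell 6 is C6 B5 G5 F5.

C6 B5 G5 F5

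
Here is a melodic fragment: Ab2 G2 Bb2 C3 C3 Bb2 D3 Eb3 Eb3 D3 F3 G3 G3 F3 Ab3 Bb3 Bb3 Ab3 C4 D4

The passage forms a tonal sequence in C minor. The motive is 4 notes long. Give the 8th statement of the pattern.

Ab4 G4 Bb4 C5

With a 4-note motive the entries are Ab2, C3, Eb3, G3, Bb3, each up a 3rd from the previous.
Extending up a 3rd: D4 → F4 → Ab4.
Statement 8 starts on Ab4 and keeps the same diatonic contour: Ab4 G4 Bb4 C5.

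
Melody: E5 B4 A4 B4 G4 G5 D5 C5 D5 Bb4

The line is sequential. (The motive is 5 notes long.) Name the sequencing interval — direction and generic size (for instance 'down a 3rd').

up a 3rd

Taking 5-note groups, the heads are E5, G5: the pattern moves up a 3rd.
From E5 to G5: up a 3rd.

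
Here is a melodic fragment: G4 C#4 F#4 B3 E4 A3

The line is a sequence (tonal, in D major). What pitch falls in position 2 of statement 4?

The unit is 2 notes. Position-2 pitches of the 3 shown cells: C#4, B3, A3.
One more down a 2nd gives G3.

G3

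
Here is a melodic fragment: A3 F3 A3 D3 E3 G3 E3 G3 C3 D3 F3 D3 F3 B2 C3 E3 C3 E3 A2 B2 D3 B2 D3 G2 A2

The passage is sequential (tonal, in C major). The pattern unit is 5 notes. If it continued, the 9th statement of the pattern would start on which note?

Unit = 5 notes; the statements start on A3, G3, F3, E3, D3, moving down a 2nd each time.
Extending the heads down a 2nd: C3 → B2 → A2 → G2.

G2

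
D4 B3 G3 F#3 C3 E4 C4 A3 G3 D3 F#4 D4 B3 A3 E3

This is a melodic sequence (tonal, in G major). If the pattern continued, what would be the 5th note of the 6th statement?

Grouping in 5s, the 5th note of each cell is C3, D3, E3.
Extending up a 2nd: F#3 → G3 → A3.

A3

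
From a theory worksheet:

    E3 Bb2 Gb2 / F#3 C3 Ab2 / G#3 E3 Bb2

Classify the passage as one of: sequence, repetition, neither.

Note 2 of cell 3 is E3; if this were a sequence it would be D3. No unit length gives a consistent transposition pattern.

neither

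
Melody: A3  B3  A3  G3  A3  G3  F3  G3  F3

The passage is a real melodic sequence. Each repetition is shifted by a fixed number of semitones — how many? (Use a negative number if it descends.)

The 3-note cells begin on A3, G3, F3 — each down a 2nd from the last.
A3→G3 is 55 − 57 = -2 semitones.

-2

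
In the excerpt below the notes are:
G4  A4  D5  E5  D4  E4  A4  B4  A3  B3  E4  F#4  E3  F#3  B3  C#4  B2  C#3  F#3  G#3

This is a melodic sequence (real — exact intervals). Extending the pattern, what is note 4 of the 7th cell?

Grouping in 4s, the 4th note of each cell is E5, B4, F#4, C#4, G#3.
Carrying that down a 4th forward: D#3 → A#2.

A#2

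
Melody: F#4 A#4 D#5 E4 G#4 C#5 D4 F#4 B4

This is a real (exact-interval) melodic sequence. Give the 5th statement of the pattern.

With a 3-note motive the entries are F#4, E4, D4, each down a 2nd from the previous.
Extending down a 2nd: C4 → Bb3.
From Bb3 the exact shape gives Bb3 D4 G4.

Bb3 D4 G4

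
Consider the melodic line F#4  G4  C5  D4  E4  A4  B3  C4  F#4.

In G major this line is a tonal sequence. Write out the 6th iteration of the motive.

C3 D3 G3

Taking 3-note groups, the heads are F#4, D4, B3: the pattern moves down a 3rd.
Extending down a 3rd: G3 → E3 → C3.
From C3 the diatonic shape gives C3 D3 G3.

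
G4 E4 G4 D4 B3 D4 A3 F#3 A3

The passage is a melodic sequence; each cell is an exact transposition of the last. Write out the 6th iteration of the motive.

F#2 D#2 F#2

The 3-note cells begin on G4, D4, A3 — each down a 4th from the last.
Extending down a 4th: E3 → B2 → F#2.
So cell 6 is F#2 D#2 F#2.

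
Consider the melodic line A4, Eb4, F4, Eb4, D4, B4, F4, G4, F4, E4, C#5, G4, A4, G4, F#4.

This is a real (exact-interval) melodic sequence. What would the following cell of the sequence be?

With a 5-note motive the entries are A4, B4, C#5, each up a 2nd from the previous.
Statement 4 starts on D#5 and keeps the same exact contour: D#5 A4 B4 A4 G#4.

D#5 A4 B4 A4 G#4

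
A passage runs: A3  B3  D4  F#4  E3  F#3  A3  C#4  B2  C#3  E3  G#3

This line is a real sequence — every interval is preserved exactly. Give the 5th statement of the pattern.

Unit = 4 notes; the statements start on A3, E3, B2, moving down a 4th each time.
Carrying on: F#2 → C#2.
So cell 5 is C#2 D#2 F#2 A#2.

C#2 D#2 F#2 A#2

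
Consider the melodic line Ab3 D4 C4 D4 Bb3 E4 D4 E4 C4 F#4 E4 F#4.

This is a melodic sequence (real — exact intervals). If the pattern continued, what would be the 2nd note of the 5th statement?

The unit is 4 notes. Position-2 pitches of the 3 shown cells: D4, E4, F#4.
Carrying that up a 2nd forward: G#4 → A#4.

A#4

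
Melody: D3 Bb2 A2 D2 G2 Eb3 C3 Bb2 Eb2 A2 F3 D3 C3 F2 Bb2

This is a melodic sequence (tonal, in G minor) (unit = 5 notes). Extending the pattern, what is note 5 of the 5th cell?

The unit is 5 notes. Position-5 pitches of the 3 shown cells: G2, A2, Bb2.
Each moves up a 2nd. Continuing: C3 → D3.

D3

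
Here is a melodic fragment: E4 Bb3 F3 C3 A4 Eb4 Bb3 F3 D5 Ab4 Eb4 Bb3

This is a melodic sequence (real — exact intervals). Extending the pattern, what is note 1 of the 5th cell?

C6

The unit is 4 notes. Position-1 pitches of the 3 shown cells: E4, A4, D5.
Extending up a 4th: G5 → C6.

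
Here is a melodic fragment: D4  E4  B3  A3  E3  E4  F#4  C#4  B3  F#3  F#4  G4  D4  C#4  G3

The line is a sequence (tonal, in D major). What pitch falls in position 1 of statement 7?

C#5

With 5-note cells, note 1 of each statement runs D4, E4, F#4.
Each moves up a 2nd. Continuing: G4 → A4 → B4 → C#5.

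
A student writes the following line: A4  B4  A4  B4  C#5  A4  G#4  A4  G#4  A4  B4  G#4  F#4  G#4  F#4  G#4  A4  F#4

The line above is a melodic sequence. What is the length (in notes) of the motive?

18 notes total. Splitting into 3 groups of 6:
A4 B4 A4 B4 C#5 A4 | G#4 A4 G#4 A4 B4 G#4 | F#4 G#4 F#4 G#4 A4 F#4
Every group is a transposition down a 2nd of the one before; no shorter unit works.

6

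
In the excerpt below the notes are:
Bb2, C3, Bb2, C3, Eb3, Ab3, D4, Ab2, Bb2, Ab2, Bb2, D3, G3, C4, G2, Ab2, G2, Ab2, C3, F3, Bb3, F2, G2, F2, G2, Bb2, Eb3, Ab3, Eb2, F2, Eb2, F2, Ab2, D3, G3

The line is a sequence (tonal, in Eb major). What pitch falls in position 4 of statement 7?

D2

Grouping in 7s, the 4th note of each cell is C3, Bb2, Ab2, G2, F2.
Extending down a 2nd: Eb2 → D2.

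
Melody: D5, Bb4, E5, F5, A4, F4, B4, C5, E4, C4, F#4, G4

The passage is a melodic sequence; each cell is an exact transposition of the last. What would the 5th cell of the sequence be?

The 4-note cells begin on D5, A4, E4 — each down a 4th from the last.
Extending down a 4th: B3 → F#3.
From F#3 the exact shape gives F#3 D3 G#3 A3.

F#3 D3 G#3 A3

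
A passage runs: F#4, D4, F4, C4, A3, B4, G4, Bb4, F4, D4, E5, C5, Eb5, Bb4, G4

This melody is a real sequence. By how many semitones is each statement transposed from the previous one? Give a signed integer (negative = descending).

5

With a 5-note motive the entries are F#4, B4, E5, each up a 4th from the previous.
F#4 to B4 spans +5 semitones.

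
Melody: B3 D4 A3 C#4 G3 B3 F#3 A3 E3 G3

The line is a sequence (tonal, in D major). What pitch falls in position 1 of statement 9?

With 2-note cells, note 1 of each statement runs B3, A3, G3, F#3, E3.
Each moves down a 2nd. Continuing: D3 → C#3 → B2 → A2.

A2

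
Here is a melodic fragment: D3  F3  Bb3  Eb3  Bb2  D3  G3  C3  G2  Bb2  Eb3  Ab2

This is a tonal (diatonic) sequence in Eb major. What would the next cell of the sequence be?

Eb2 G2 C3 F2

The 4-note cells begin on D3, Bb2, G2 — each down a 3rd from the last.
Statement 4 starts on Eb2 and keeps the same diatonic contour: Eb2 G2 C3 F2.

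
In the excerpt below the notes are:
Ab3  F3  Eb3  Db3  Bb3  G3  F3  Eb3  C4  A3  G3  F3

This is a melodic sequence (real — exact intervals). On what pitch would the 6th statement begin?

F#4

With a 4-note motive the entries are Ab3, Bb3, C4, each up a 2nd from the previous.
Continuing: D4 → E4 → F#4. Statement 6 starts on F#4.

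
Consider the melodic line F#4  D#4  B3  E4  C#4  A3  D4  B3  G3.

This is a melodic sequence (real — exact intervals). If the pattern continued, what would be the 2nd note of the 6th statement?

F3

With 3-note cells, note 2 of each statement runs D#4, C#4, B3.
Carrying that down a 2nd forward: A3 → G3 → F3.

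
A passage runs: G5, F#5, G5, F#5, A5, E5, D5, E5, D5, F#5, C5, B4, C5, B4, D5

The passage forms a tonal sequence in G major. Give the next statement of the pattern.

A4 G4 A4 G4 B4

The 5-note cells begin on G5, E5, C5 — each down a 3rd from the last.
From A4 the diatonic shape gives A4 G4 A4 G4 B4.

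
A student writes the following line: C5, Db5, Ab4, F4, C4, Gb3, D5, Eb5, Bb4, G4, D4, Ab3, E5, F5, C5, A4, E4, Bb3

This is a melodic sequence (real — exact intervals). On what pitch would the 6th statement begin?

The 6-note cells begin on C5, D5, E5 — each up a 2nd from the last.
Continuing: F#5 → G#5 → A#5. Statement 6 starts on A#5.

A#5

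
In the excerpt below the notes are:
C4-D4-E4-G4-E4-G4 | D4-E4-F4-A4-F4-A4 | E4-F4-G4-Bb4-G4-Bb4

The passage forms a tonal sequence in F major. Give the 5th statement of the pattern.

The 6-note cells begin on C4, D4, E4 — each up a 2nd from the last.
Extending up a 2nd: F4 → G4.
Statement 5 starts on G4 and keeps the same diatonic contour: G4 A4 Bb4 D5 Bb4 D5.

G4 A4 Bb4 D5 Bb4 D5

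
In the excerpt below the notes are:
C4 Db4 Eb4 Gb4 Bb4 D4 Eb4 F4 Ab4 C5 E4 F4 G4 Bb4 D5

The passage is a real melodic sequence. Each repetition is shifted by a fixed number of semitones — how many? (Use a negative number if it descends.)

2

The 5-note cells begin on C4, D4, E4 — each up a 2nd from the last.
Counting half-steps from C4 to D4: 2.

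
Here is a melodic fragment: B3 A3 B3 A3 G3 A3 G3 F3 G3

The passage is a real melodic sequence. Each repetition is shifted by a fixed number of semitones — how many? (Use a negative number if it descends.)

With a 3-note motive the entries are B3, A3, G3, each down a 2nd from the previous.
B3→A3 is 57 − 59 = -2 semitones.

-2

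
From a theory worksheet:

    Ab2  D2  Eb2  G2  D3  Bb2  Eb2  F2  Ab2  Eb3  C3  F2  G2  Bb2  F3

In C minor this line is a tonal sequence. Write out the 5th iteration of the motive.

With a 5-note motive the entries are Ab2, Bb2, C3, each up a 2nd from the previous.
Extending up a 2nd: D3 → Eb3.
From Eb3 the diatonic shape gives Eb3 Ab2 Bb2 D3 Ab3.

Eb3 Ab2 Bb2 D3 Ab3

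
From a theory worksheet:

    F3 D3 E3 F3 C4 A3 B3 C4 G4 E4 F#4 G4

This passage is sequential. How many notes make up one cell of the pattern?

4

12 notes total. Splitting into 3 groups of 4:
F3 D3 E3 F3 | C4 A3 B3 C4 | G4 E4 F#4 G4
Every group is a transposition up a 5th of the one before; no shorter unit works.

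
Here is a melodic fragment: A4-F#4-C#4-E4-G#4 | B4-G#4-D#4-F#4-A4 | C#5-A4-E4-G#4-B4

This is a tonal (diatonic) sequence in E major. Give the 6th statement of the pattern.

F#5 D#5 A4 C#5 E5

Unit = 5 notes; the statements start on A4, B4, C#5, moving up a 2nd each time.
Carrying on: D#5 → E5 → F#5.
So cell 6 is F#5 D#5 A4 C#5 E5.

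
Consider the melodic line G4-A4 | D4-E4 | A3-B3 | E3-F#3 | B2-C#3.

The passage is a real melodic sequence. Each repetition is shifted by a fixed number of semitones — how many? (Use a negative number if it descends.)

Unit = 2 notes; the statements start on G4, D4, A3, E3, B2, moving down a 4th each time.
G4 to D4 spans -5 semitones.

-5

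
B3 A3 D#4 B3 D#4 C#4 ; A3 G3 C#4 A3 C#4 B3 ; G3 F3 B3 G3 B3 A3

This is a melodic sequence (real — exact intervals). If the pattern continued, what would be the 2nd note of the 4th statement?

With 6-note cells, note 2 of each statement runs A3, G3, F3.
Each moves down a 2nd; the next is Eb3.

Eb3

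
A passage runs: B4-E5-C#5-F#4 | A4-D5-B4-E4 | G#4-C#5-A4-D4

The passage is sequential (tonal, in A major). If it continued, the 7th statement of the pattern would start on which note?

Taking 4-note groups, the heads are B4, A4, G#4: the pattern moves down a 2nd.
Extending the heads down a 2nd: F#4 → E4 → D4 → C#4.

C#4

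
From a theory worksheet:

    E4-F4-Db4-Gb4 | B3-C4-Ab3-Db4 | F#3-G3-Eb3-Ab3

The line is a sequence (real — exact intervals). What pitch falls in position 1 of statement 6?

D#2

The unit is 4 notes. Position-1 pitches of the 3 shown cells: E4, B3, F#3.
Carrying that down a 4th forward: C#3 → G#2 → D#2.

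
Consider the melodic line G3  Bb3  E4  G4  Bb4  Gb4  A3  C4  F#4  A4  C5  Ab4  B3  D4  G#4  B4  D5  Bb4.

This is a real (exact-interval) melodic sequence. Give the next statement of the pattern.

Taking 6-note groups, the heads are G3, A3, B3: the pattern moves up a 2nd.
Statement 4 starts on C#4 and keeps the same exact contour: C#4 E4 A#4 C#5 E5 C5.

C#4 E4 A#4 C#5 E5 C5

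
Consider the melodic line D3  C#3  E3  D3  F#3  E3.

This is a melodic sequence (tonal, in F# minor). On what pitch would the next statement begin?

G#3

Unit = 2 notes; the statements start on D3, E3, F#3, moving up a 2nd each time.
The next head, up a 2nd from F#3, is G#3.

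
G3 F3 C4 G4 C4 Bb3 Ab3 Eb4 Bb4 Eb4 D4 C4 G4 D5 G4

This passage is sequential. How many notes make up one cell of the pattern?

Try groups of 5 (3 cells in 15 notes):
G3 F3 C4 G4 C4 | Bb3 Ab3 Eb4 Bb4 Eb4 | D4 C4 G4 D5 G4
Each cell is the previous one up a 3rd — so the unit is 5 notes.

5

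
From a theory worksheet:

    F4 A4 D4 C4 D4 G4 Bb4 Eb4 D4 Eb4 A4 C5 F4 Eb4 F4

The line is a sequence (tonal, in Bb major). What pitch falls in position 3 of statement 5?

A4

Grouping in 5s, the 3rd note of each cell is D4, Eb4, F4.
Extending up a 2nd: G4 → A4.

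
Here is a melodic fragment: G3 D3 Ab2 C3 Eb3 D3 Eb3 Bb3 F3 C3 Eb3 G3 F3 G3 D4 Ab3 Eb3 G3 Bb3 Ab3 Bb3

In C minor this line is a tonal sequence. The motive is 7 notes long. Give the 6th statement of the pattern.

Taking 7-note groups, the heads are G3, Bb3, D4: the pattern moves up a 3rd.
Carrying on: F4 → Ab4 → C5.
So cell 6 is C5 G4 D4 F4 Ab4 G4 Ab4.

C5 G4 D4 F4 Ab4 G4 Ab4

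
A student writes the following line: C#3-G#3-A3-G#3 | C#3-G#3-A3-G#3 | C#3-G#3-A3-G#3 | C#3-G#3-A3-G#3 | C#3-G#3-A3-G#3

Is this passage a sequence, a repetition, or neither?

repetition

Each 4-note cell is identical (C#3 G#3 A3 G#3), restated at the same pitch.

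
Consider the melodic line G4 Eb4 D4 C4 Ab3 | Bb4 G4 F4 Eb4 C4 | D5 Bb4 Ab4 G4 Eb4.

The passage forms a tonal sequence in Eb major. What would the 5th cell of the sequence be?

Ab5 F5 Eb5 D5 Bb4

The 5-note cells begin on G4, Bb4, D5 — each up a 3rd from the last.
Carrying on: F5 → Ab5.
Statement 5 starts on Ab5 and keeps the same diatonic contour: Ab5 F5 Eb5 D5 Bb4.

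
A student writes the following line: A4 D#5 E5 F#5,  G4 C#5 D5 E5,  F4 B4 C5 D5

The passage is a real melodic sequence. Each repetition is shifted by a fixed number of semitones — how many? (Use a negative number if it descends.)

The 4-note cells begin on A4, G4, F4 — each down a 2nd from the last.
A4 to G4 spans -2 semitones.

-2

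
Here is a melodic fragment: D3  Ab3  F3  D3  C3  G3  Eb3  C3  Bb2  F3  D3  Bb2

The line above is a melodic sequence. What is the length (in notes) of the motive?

4

There are 12 notes; a 4-note unit gives 3 cells:
D3 Ab3 F3 D3 | C3 G3 Eb3 C3 | Bb2 F3 D3 Bb2
Every group is a transposition down a 2nd of the one before; no shorter unit works.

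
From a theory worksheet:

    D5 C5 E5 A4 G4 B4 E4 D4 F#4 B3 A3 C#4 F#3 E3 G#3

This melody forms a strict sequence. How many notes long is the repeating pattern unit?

Try groups of 3 (5 cells in 15 notes):
D5 C5 E5 | A4 G4 B4 | E4 D4 F#4 | B3 A3 C#4 | F#3 E3 G#3
Each cell is the previous one down a 4th — so the unit is 3 notes.

3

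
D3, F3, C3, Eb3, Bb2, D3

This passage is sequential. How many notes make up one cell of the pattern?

There are 6 notes; a 2-note unit gives 3 cells:
D3 F3 | C3 Eb3 | Bb2 D3
Each cell is the previous one down a 2nd — so the unit is 2 notes.

2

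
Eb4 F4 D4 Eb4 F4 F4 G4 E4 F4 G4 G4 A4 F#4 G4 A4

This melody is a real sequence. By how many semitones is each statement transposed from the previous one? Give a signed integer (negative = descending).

2

The 5-note cells begin on Eb4, F4, G4 — each up a 2nd from the last.
Eb4→F4 is 65 − 63 = 2 semitones.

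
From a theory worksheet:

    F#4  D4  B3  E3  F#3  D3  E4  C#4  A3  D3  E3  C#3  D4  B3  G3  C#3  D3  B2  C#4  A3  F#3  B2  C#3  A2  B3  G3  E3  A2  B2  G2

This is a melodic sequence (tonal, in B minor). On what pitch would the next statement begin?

Unit = 6 notes; the statements start on F#4, E4, D4, C#4, B3, moving down a 2nd each time.
The next head, down a 2nd from B3, is A3.

A3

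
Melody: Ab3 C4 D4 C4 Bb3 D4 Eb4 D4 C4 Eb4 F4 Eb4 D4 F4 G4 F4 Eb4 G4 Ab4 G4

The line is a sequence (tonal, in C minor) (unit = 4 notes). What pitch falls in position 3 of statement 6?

Bb4

With 4-note cells, note 3 of each statement runs D4, Eb4, F4, G4, Ab4.
Each moves up a 2nd; the next is Bb4.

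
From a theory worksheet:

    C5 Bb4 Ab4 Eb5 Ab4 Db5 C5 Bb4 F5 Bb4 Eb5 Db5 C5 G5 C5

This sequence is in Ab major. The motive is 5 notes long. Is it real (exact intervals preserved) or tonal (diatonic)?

Every note is diatonic to Ab major.
Cell 1 has -2 semitones from note 1 to 2, but cell 2 has -1 — the interval quality changes while the contour stays the same, which is the hallmark of a tonal sequence.

tonal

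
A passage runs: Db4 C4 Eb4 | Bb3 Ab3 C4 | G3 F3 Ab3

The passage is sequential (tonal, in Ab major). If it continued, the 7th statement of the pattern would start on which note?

F2

Unit = 3 notes; the statements start on Db4, Bb3, G3, moving down a 3rd each time.
Continuing: Eb3 → C3 → Ab2 → F2. Statement 7 starts on F2.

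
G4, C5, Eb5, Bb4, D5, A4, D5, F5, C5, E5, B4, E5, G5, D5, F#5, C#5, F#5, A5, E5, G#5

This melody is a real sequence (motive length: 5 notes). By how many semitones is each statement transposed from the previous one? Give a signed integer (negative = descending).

2

Taking 5-note groups, the heads are G4, A4, B4, C#5: the pattern moves up a 2nd.
G4→A4 is 69 − 67 = 2 semitones.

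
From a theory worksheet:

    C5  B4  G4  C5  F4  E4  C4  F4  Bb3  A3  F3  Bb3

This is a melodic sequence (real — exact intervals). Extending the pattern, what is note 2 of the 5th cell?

G2

Grouping in 4s, the 2nd note of each cell is B4, E4, A3.
Each moves down a 5th. Continuing: D3 → G2.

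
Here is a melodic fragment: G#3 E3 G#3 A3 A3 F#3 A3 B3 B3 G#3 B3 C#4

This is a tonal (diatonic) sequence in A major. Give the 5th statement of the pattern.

D4 B3 D4 E4

Taking 4-note groups, the heads are G#3, A3, B3: the pattern moves up a 2nd.
Continuing the starts: C#4 → D4.
From D4 the diatonic shape gives D4 B3 D4 E4.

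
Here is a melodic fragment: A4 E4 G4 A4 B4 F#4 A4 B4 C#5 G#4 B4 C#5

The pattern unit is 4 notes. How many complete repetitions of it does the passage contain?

3

12 notes in groups of 4 gives 12/4 = 3 statements.
Starts: A4, B4, C#5 — each up a 2nd.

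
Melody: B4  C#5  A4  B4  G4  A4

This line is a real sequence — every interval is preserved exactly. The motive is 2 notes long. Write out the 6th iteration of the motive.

With a 2-note motive the entries are B4, A4, G4, each down a 2nd from the previous.
Extending down a 2nd: F4 → Eb4 → Db4.
So cell 6 is Db4 Eb4.

Db4 Eb4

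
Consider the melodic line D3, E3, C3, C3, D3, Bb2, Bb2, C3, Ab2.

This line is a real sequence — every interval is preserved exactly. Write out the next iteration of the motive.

Ab2 Bb2 Gb2

Unit = 3 notes; the statements start on D3, C3, Bb2, moving down a 2nd each time.
Statement 4 starts on Ab2 and keeps the same exact contour: Ab2 Bb2 Gb2.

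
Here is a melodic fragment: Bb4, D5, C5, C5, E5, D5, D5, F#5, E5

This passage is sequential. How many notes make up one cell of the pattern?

3

There are 9 notes; a 3-note unit gives 3 cells:
Bb4 D5 C5 | C5 E5 D5 | D5 F#5 E5
Every group is a transposition up a 2nd of the one before; no shorter unit works.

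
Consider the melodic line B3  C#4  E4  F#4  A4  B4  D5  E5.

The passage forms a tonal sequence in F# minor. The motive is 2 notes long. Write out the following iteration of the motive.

G#5 A5

Taking 2-note groups, the heads are B3, E4, A4, D5: the pattern moves up a 4th.
Statement 5 starts on G#5 and keeps the same diatonic contour: G#5 A5.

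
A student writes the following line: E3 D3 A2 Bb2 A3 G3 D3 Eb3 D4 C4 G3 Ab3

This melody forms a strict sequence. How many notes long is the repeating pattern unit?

12 notes total. Splitting into 3 groups of 4:
E3 D3 A2 Bb2 | A3 G3 D3 Eb3 | D4 C4 G3 Ab3
Each cell is the previous one up a 4th — so the unit is 4 notes.

4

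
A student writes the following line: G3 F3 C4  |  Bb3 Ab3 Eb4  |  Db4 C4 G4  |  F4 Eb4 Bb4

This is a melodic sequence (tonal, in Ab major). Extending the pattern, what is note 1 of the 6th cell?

The unit is 3 notes. Position-1 pitches of the 4 shown cells: G3, Bb3, Db4, F4.
Each moves up a 3rd. Continuing: Ab4 → C5.

C5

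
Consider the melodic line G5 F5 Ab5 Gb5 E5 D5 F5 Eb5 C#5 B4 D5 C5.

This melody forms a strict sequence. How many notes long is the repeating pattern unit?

There are 12 notes; a 4-note unit gives 3 cells:
G5 F5 Ab5 Gb5 | E5 D5 F5 Eb5 | C#5 B4 D5 C5
That's a consistent down a 3rd shift per cell, and no other grouping gives one.

4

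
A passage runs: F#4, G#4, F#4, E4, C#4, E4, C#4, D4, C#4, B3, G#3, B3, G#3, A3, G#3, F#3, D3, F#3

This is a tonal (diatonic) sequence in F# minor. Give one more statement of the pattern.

D3 E3 D3 C#3 A2 C#3

Unit = 6 notes; the statements start on F#4, C#4, G#3, moving down a 4th each time.
So cell 4 is D3 E3 D3 C#3 A2 C#3.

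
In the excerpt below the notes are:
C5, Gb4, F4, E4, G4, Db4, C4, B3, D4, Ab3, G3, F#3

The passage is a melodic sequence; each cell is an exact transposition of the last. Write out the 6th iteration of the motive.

Unit = 4 notes; the statements start on C5, G4, D4, moving down a 4th each time.
Continuing the starts: A3 → E3 → B2.
From B2 the exact shape gives B2 F2 E2 D#2.

B2 F2 E2 D#2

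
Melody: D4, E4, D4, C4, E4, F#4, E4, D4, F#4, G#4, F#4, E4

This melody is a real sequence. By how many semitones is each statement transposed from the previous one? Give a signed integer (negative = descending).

2

Taking 4-note groups, the heads are D4, E4, F#4: the pattern moves up a 2nd.
D4 to E4 spans +2 semitones.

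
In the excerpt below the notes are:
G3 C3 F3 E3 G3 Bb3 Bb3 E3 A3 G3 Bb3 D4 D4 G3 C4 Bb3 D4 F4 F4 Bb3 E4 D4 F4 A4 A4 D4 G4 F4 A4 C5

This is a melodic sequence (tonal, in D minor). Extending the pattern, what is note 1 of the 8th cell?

Grouping in 6s, the 1st note of each cell is G3, Bb3, D4, F4, A4.
Carrying that up a 3rd forward: C5 → E5 → G5.

G5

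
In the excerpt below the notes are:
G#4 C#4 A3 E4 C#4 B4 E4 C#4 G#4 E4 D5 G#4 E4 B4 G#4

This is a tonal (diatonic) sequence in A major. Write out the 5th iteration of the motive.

A5 D5 B4 F#5 D5

With a 5-note motive the entries are G#4, B4, D5, each up a 3rd from the previous.
Continuing the starts: F#5 → A5.
From A5 the diatonic shape gives A5 D5 B4 F#5 D5.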